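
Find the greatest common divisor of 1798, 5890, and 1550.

1798 = 2 × 29 × 31
5890 = 2 × 5 × 19 × 31
1550 = 2 × 5^2 × 31
gcd(1798, 5890, 1550) = 2 × 31 = 62.

62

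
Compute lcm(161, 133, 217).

94829

161 = 7 × 23
133 = 7 × 19
217 = 7 × 31
LCM(161, 133, 217) = 7 × 19 × 23 × 31 = 94829.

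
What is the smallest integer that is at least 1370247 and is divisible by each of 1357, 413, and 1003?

1453347

The integer must be a common multiple of 1357, 413, and 1003, so a multiple of their LCM.
1357 = 23 × 59
413 = 7 × 59
1003 = 17 × 59
LCM(1357, 413, 1003) = 7 × 17 × 23 × 59 = 161483.
Smallest multiple of 161483 that is ≥ 1370247: ⌈1370247/161483⌉ × 161483 = 9 × 161483 = 1453347.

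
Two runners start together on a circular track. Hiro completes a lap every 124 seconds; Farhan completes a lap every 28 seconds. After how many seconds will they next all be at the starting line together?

We need the least common multiple of the intervals.
124 = 2^2 × 31
28 = 2^2 × 7
LCM(124, 28) = 2^2 × 7 × 31 = 868.

868 seconds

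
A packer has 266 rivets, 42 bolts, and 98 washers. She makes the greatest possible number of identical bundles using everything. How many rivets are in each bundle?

Number of bundles = gcd(266, 42, 98).
266 = 2 × 7 × 19
42 = 2 × 3 × 7
98 = 2 × 7^2
gcd(266, 42, 98) = 2 × 7 = 14.
rivets per bundle = 266 / 14 = 19.

19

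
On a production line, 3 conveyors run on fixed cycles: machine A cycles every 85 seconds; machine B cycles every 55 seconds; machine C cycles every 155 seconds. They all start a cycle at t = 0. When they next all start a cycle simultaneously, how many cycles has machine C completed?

187 cycles

All finish a whole number of cycles simultaneously at t = LCM of the periods.
85 = 5 × 17
55 = 5 × 11
155 = 5 × 31
LCM(85, 55, 155) = 5 × 11 × 17 × 31 = 28985.
Cycles for period 155: 28985 / 155 = 187.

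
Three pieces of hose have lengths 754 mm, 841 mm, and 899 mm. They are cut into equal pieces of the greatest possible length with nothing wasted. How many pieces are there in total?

Piece length = gcd(754, 841, 899).
754 = 2 × 13 × 29
841 = 29^2
899 = 29 × 31
gcd(754, 841, 899) = 29.
Total pieces = 754/29 + 841/29 + 899/29 = 26 + 29 + 31 = 86.

86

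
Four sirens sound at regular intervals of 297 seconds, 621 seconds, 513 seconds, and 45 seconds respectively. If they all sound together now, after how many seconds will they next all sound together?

We need the least common multiple of the intervals.
297 = 3^3 × 11
621 = 3^3 × 23
513 = 3^3 × 19
45 = 3^2 × 5
LCM(297, 621, 513, 45) = 3^3 × 5 × 11 × 19 × 23 = 648945.

648945 seconds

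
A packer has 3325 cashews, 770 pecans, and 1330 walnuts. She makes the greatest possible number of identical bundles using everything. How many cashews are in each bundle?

Number of bundles = gcd(3325, 770, 1330).
3325 = 5^2 × 7 × 19
770 = 2 × 5 × 7 × 11
1330 = 2 × 5 × 7 × 19
gcd(3325, 770, 1330) = 5 × 7 = 35.
cashews per bundle = 3325 / 35 = 95.

95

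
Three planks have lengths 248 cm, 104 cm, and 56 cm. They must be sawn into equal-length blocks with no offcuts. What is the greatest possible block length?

The block length must divide every plank, so the greatest is gcd(248, 104, 56).
248 = 2^3 × 31
104 = 2^3 × 13
56 = 2^3 × 7
gcd(248, 104, 56) = 2^3 = 8.

8 cm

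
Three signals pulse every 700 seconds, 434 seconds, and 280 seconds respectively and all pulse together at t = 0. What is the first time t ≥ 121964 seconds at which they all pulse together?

Joint pulses occur at multiples of LCM(700, 434, 280).
700 = 2^2 × 5^2 × 7
434 = 2 × 7 × 31
280 = 2^3 × 5 × 7
LCM(700, 434, 280) = 2^3 × 5^2 × 7 × 31 = 43400.
Smallest multiple of 43400 that is ≥ 121964: ⌈121964/43400⌉ × 43400 = 3 × 43400 = 130200.

130200 seconds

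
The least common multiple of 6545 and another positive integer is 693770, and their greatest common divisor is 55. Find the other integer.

gcd × lcm = product of the two integers, so the other integer is (55 × 693770) / 6545 = 5830.

5830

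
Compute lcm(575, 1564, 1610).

575 = 5^2 × 23
1564 = 2^2 × 17 × 23
1610 = 2 × 5 × 7 × 23
LCM(575, 1564, 1610) = 2^2 × 5^2 × 7 × 17 × 23 = 273700.

273700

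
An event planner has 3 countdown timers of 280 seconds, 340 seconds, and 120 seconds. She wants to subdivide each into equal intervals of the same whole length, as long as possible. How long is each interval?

20 seconds

The interval must divide each timer length; the longest such is the gcd.
280 = 2^3 × 5 × 7
340 = 2^2 × 5 × 17
120 = 2^3 × 3 × 5
gcd(280, 340, 120) = 2^2 × 5 = 20.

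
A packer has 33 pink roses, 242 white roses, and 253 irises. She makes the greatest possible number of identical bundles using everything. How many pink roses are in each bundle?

Number of bundles = gcd(33, 242, 253).
33 = 3 × 11
242 = 2 × 11^2
253 = 11 × 23
gcd(33, 242, 253) = 11.
pink roses per bundle = 33 / 11 = 3.

3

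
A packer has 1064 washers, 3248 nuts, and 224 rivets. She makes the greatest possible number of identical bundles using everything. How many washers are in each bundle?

19

Number of bundles = gcd(1064, 3248, 224).
1064 = 2^3 × 7 × 19
3248 = 2^4 × 7 × 29
224 = 2^5 × 7
gcd(1064, 3248, 224) = 2^3 × 7 = 56.
washers per bundle = 1064 / 56 = 19.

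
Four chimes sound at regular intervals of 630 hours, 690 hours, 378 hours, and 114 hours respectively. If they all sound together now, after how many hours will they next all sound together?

They coincide at every common multiple of the periods; the first is the LCM.
630 = 2 × 3^2 × 5 × 7
690 = 2 × 3 × 5 × 23
378 = 2 × 3^3 × 7
114 = 2 × 3 × 19
LCM(630, 690, 378, 114) = 2 × 3^3 × 5 × 7 × 19 × 23 = 825930.

825930 hours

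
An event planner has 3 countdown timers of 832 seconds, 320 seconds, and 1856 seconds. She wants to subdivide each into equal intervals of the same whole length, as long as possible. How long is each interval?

64 seconds

The interval must divide each timer length; the longest such is the gcd.
832 = 2^6 × 13
320 = 2^6 × 5
1856 = 2^6 × 29
gcd(832, 320, 1856) = 2^6 = 64.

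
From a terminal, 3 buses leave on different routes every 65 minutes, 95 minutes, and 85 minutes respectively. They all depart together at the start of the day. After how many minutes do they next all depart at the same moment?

20995 minutes

The first simultaneous occurrence is after LCM of the individual periods.
65 = 5 × 13
95 = 5 × 19
85 = 5 × 17
LCM(65, 95, 85) = 5 × 13 × 17 × 19 = 20995.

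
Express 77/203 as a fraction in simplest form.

77 = 7 × 11
203 = 7 × 29
gcd(77, 203) = 7.
Divide numerator and denominator by 7: 77/203 = 11/29.

11/29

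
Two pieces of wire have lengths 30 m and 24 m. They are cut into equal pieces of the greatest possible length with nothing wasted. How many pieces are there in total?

Piece length = gcd(30, 24).
30 = 2 × 3 × 5
24 = 2^3 × 3
gcd(30, 24) = 2 × 3 = 6.
Total pieces = 30/6 + 24/6 = 5 + 4 = 9.

9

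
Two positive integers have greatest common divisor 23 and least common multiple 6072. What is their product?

For any two positive integers, gcd × lcm = product = 23 × 6072 = 139656.

139656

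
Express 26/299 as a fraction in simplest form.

26 = 2 × 13
299 = 13 × 23
gcd(26, 299) = 13.
Divide numerator and denominator by 13: 26/299 = 2/23.

2/23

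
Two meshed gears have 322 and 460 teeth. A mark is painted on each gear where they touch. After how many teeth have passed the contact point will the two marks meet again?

3220 teeth

We need the least common multiple of the intervals.
322 = 2 × 7 × 23
460 = 2^2 × 5 × 23
LCM(322, 460) = 2^2 × 5 × 7 × 23 = 3220.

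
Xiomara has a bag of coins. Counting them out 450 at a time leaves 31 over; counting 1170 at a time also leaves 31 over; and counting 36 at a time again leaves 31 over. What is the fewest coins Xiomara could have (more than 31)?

N − 31 must be a common multiple of 450, 1170, and 36.
450 = 2 × 3^2 × 5^2
1170 = 2 × 3^2 × 5 × 13
36 = 2^2 × 3^2
LCM(450, 1170, 36) = 2^2 × 3^2 × 5^2 × 13 = 11700.
Smallest N > 31 is LCM + 31 = 11700 + 31 = 11731.

11731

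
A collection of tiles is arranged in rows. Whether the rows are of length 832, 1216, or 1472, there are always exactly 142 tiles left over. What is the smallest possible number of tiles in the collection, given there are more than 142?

N − 142 must be a common multiple of 832, 1216, and 1472.
832 = 2^6 × 13
1216 = 2^6 × 19
1472 = 2^6 × 23
LCM(832, 1216, 1472) = 2^6 × 13 × 19 × 23 = 363584.
Smallest N > 142 is LCM + 142 = 363584 + 142 = 363726.

363726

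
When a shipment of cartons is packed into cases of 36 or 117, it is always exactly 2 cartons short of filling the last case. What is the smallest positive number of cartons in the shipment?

466

Being 2 short of a full case of size k means N ≡ −2 (mod k), i.e. N + 2 is a multiple of each size.
36 = 2^2 × 3^2
117 = 3^2 × 13
LCM(36, 117) = 2^2 × 3^2 × 13 = 468.
Smallest positive N is 468 − 2 = 466.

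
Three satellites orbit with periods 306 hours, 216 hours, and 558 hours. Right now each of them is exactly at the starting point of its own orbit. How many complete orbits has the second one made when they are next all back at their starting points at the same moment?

527 orbits

All finish a whole number of cycles simultaneously at t = LCM of the periods.
306 = 2 × 3^2 × 17
216 = 2^3 × 3^3
558 = 2 × 3^2 × 31
LCM(306, 216, 558) = 2^3 × 3^3 × 17 × 31 = 113832.
Orbits for period 216: 113832 / 216 = 527.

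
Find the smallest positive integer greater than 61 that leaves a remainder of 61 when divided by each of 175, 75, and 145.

15286

N − 61 must be a common multiple of 175, 75, and 145.
175 = 5^2 × 7
75 = 3 × 5^2
145 = 5 × 29
LCM(175, 75, 145) = 3 × 5^2 × 7 × 29 = 15225.
Smallest N > 61 is LCM + 61 = 15225 + 61 = 15286.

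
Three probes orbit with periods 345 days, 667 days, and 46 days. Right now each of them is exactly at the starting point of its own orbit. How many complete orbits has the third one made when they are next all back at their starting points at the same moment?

435 orbits

All finish a whole number of cycles simultaneously at t = LCM of the periods.
345 = 3 × 5 × 23
667 = 23 × 29
46 = 2 × 23
LCM(345, 667, 46) = 2 × 3 × 5 × 23 × 29 = 20010.
Orbits for period 46: 20010 / 46 = 435.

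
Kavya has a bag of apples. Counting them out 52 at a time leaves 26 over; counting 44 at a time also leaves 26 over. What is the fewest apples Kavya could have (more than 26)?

598

N − 26 must be a common multiple of 52 and 44.
52 = 2^2 × 13
44 = 2^2 × 11
LCM(52, 44) = 2^2 × 11 × 13 = 572.
Smallest N > 26 is LCM + 26 = 572 + 26 = 598.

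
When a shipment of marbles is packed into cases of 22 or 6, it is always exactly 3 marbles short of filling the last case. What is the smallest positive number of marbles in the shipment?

Being 3 short of a full case of size k means N ≡ −3 (mod k), i.e. N + 3 is a multiple of each size.
22 = 2 × 11
6 = 2 × 3
LCM(22, 6) = 2 × 3 × 11 = 66.
Smallest positive N is 66 − 3 = 63.

63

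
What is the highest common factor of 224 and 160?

32

224 = 2^5 × 7
160 = 2^5 × 5
gcd(224, 160) = 2^5 = 32.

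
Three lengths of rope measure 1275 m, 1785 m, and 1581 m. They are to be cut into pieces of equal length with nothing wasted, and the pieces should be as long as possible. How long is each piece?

Each piece length must divide every original length, so the longest possible is gcd(1275, 1785, 1581).
1275 = 3 × 5^2 × 17
1785 = 3 × 5 × 7 × 17
1581 = 3 × 17 × 31
gcd(1275, 1785, 1581) = 3 × 17 = 51.

51 m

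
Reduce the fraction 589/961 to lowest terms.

19/31

589 = 19 × 31
961 = 31^2
gcd(589, 961) = 31.
Divide numerator and denominator by 31: 589/961 = 19/31.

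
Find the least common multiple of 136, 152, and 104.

33592

136 = 2^3 × 17
152 = 2^3 × 19
104 = 2^3 × 13
LCM(136, 152, 104) = 2^3 × 13 × 17 × 19 = 33592.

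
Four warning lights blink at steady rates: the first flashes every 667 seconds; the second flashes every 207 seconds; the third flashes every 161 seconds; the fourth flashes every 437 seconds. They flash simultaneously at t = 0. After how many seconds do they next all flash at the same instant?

798399 seconds

The first simultaneous occurrence is after LCM of the individual periods.
667 = 23 × 29
207 = 3^2 × 23
161 = 7 × 23
437 = 19 × 23
LCM(667, 207, 161, 437) = 3^2 × 7 × 19 × 23 × 29 = 798399.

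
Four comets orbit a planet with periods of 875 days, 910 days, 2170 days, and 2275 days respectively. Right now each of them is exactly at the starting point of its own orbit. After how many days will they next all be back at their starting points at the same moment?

We need the least common multiple of the intervals.
875 = 5^3 × 7
910 = 2 × 5 × 7 × 13
2170 = 2 × 5 × 7 × 31
2275 = 5^2 × 7 × 13
LCM(875, 910, 2170, 2275) = 2 × 5^3 × 7 × 13 × 31 = 705250.

705250 days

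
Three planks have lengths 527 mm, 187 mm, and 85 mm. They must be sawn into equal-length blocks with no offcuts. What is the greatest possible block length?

The block length must divide every plank, so the greatest is gcd(527, 187, 85).
527 = 17 × 31
187 = 11 × 17
85 = 5 × 17
gcd(527, 187, 85) = 17.

17 mm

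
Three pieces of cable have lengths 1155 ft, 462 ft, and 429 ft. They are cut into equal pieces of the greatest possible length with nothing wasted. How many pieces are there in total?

62

Piece length = gcd(1155, 462, 429).
1155 = 3 × 5 × 7 × 11
462 = 2 × 3 × 7 × 11
429 = 3 × 11 × 13
gcd(1155, 462, 429) = 3 × 11 = 33.
Total pieces = 1155/33 + 462/33 + 429/33 = 35 + 14 + 13 = 62.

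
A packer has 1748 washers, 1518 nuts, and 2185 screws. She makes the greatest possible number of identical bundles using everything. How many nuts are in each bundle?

Number of bundles = gcd(1748, 1518, 2185).
1748 = 2^2 × 19 × 23
1518 = 2 × 3 × 11 × 23
2185 = 5 × 19 × 23
gcd(1748, 1518, 2185) = 23.
nuts per bundle = 1518 / 23 = 66.

66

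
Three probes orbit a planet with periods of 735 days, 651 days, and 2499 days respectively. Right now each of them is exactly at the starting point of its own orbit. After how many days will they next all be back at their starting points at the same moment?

The first simultaneous occurrence is after LCM of the individual periods.
735 = 3 × 5 × 7^2
651 = 3 × 7 × 31
2499 = 3 × 7^2 × 17
LCM(735, 651, 2499) = 3 × 5 × 7^2 × 17 × 31 = 387345.

387345 days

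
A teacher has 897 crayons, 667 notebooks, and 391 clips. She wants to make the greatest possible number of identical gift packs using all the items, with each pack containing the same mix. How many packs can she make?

The pack count must divide each quantity, so the greatest is gcd(897, 667, 391).
897 = 3 × 13 × 23
667 = 23 × 29
391 = 17 × 23
gcd(897, 667, 391) = 23.

23 packs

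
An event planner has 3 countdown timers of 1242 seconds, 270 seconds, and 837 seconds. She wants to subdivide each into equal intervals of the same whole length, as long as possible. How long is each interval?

27 seconds

The interval must divide each timer length; the longest such is the gcd.
1242 = 2 × 3^3 × 23
270 = 2 × 3^3 × 5
837 = 3^3 × 31
gcd(1242, 270, 837) = 3^3 = 27.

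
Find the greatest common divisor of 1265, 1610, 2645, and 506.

23

1265 = 5 × 11 × 23
1610 = 2 × 5 × 7 × 23
2645 = 5 × 23^2
506 = 2 × 11 × 23
gcd(1265, 1610, 2645, 506) = 23.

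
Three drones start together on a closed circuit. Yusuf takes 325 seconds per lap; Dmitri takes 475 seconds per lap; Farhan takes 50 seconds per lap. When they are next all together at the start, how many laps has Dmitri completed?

26 laps

They are all back at their starting positions together after one LCM of the periods.
325 = 5^2 × 13
475 = 5^2 × 19
50 = 2 × 5^2
LCM(325, 475, 50) = 2 × 5^2 × 13 × 19 = 12350.
Laps for period 475: 12350 / 475 = 26.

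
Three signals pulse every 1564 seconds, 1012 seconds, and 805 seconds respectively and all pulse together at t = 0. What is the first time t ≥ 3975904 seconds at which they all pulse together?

Joint pulses occur at multiples of LCM(1564, 1012, 805).
1564 = 2^2 × 17 × 23
1012 = 2^2 × 11 × 23
805 = 5 × 7 × 23
LCM(1564, 1012, 805) = 2^2 × 5 × 7 × 11 × 17 × 23 = 602140.
Smallest multiple of 602140 that is ≥ 3975904: ⌈3975904/602140⌉ × 602140 = 7 × 602140 = 4214980.

4214980 seconds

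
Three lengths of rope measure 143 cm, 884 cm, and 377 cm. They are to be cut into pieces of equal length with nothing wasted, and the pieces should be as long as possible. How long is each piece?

The greatest length dividing all of 143, 884, and 377 is their gcd.
143 = 11 × 13
884 = 2^2 × 13 × 17
377 = 13 × 29
gcd(143, 884, 377) = 13.

13 cm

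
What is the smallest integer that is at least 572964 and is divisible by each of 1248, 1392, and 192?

The integer must be a common multiple of 1248, 1392, and 192, so a multiple of their LCM.
1248 = 2^5 × 3 × 13
1392 = 2^4 × 3 × 29
192 = 2^6 × 3
LCM(1248, 1392, 192) = 2^6 × 3 × 13 × 29 = 72384.
Smallest multiple of 72384 that is ≥ 572964: ⌈572964/72384⌉ × 72384 = 8 × 72384 = 579072.

579072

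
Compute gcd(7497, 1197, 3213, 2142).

7497 = 3^2 × 7^2 × 17
1197 = 3^2 × 7 × 19
3213 = 3^3 × 7 × 17
2142 = 2 × 3^2 × 7 × 17
gcd(7497, 1197, 3213, 2142) = 3^2 × 7 = 63.

63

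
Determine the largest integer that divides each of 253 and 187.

11

253 = 11 × 23
187 = 11 × 17
gcd(253, 187) = 11.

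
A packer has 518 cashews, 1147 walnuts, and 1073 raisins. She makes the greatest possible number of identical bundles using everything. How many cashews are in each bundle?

14

Number of bundles = gcd(518, 1147, 1073).
518 = 2 × 7 × 37
1147 = 31 × 37
1073 = 29 × 37
gcd(518, 1147, 1073) = 37.
cashews per bundle = 518 / 37 = 14.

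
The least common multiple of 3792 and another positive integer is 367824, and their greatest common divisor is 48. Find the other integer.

4656

gcd × lcm = product of the two integers, so the other integer is (48 × 367824) / 3792 = 4656.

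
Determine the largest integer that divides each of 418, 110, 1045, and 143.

418 = 2 × 11 × 19
110 = 2 × 5 × 11
1045 = 5 × 11 × 19
143 = 11 × 13
gcd(418, 110, 1045, 143) = 11.

11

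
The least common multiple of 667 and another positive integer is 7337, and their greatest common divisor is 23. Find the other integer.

gcd × lcm = product of the two integers, so the other integer is (23 × 7337) / 667 = 253.

253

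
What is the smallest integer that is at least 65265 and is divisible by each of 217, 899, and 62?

75516

The integer must be a common multiple of 217, 899, and 62, so a multiple of their LCM.
217 = 7 × 31
899 = 29 × 31
62 = 2 × 31
LCM(217, 899, 62) = 2 × 7 × 29 × 31 = 12586.
Smallest multiple of 12586 that is ≥ 65265: ⌈65265/12586⌉ × 12586 = 6 × 12586 = 75516.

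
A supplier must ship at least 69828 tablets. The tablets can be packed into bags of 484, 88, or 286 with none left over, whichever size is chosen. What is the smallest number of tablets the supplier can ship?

The number of tablets must be a common multiple of 484, 88, and 286, so a multiple of their LCM.
484 = 2^2 × 11^2
88 = 2^3 × 11
286 = 2 × 11 × 13
LCM(484, 88, 286) = 2^3 × 11^2 × 13 = 12584.
Smallest multiple of 12584 that is ≥ 69828: ⌈69828/12584⌉ × 12584 = 6 × 12584 = 75504.

75504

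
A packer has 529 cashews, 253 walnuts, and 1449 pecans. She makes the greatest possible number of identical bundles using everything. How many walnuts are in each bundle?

Number of bundles = gcd(529, 253, 1449).
529 = 23^2
253 = 11 × 23
1449 = 3^2 × 7 × 23
gcd(529, 253, 1449) = 23.
walnuts per bundle = 253 / 23 = 11.

11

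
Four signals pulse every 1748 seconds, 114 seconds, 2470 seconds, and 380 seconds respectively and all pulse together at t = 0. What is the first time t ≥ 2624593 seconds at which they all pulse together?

Joint pulses occur at multiples of LCM(1748, 114, 2470, 380).
1748 = 2^2 × 19 × 23
114 = 2 × 3 × 19
2470 = 2 × 5 × 13 × 19
380 = 2^2 × 5 × 19
LCM(1748, 114, 2470, 380) = 2^2 × 3 × 5 × 13 × 19 × 23 = 340860.
Smallest multiple of 340860 that is ≥ 2624593: ⌈2624593/340860⌉ × 340860 = 8 × 340860 = 2726880.

2726880 seconds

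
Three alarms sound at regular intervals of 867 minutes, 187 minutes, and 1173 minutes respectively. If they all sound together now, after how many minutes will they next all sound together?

219351 minutes

We need the least common multiple of the intervals.
867 = 3 × 17^2
187 = 11 × 17
1173 = 3 × 17 × 23
LCM(867, 187, 1173) = 3 × 11 × 17^2 × 23 = 219351.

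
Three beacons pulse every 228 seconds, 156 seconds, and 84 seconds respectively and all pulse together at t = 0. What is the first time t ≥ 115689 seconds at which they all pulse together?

124488 seconds

Joint pulses occur at multiples of LCM(228, 156, 84).
228 = 2^2 × 3 × 19
156 = 2^2 × 3 × 13
84 = 2^2 × 3 × 7
LCM(228, 156, 84) = 2^2 × 3 × 7 × 13 × 19 = 20748.
Smallest multiple of 20748 that is ≥ 115689: ⌈115689/20748⌉ × 20748 = 6 × 20748 = 124488.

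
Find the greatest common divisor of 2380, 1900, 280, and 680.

20

2380 = 2^2 × 5 × 7 × 17
1900 = 2^2 × 5^2 × 19
280 = 2^3 × 5 × 7
680 = 2^3 × 5 × 17
gcd(2380, 1900, 280, 680) = 2^2 × 5 = 20.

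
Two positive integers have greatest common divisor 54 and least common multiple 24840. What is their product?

For any two positive integers, gcd × lcm = product = 54 × 24840 = 1341360.

1341360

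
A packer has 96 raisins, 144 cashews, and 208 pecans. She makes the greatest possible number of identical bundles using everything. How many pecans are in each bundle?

13

Number of bundles = gcd(96, 144, 208).
96 = 2^5 × 3
144 = 2^4 × 3^2
208 = 2^4 × 13
gcd(96, 144, 208) = 2^4 = 16.
pecans per bundle = 208 / 16 = 13.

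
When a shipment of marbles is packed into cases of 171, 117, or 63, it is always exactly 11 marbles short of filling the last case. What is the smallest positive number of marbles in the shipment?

Being 11 short of a full case of size k means N ≡ −11 (mod k), i.e. N + 11 is a multiple of each size.
171 = 3^2 × 19
117 = 3^2 × 13
63 = 3^2 × 7
LCM(171, 117, 63) = 3^2 × 7 × 13 × 19 = 15561.
Smallest positive N is 15561 − 11 = 15550.

15550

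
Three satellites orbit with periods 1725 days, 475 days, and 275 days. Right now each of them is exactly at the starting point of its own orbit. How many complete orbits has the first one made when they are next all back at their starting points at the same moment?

209 orbits

They are all back at their starting positions together after one LCM of the periods.
1725 = 3 × 5^2 × 23
475 = 5^2 × 19
275 = 5^2 × 11
LCM(1725, 475, 275) = 3 × 5^2 × 11 × 19 × 23 = 360525.
Orbits for period 1725: 360525 / 1725 = 209.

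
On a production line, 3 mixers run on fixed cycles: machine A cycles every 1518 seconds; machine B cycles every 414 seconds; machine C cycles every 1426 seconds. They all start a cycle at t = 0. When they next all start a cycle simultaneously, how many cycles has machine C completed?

All finish a whole number of cycles simultaneously at t = LCM of the periods.
1518 = 2 × 3 × 11 × 23
414 = 2 × 3^2 × 23
1426 = 2 × 23 × 31
LCM(1518, 414, 1426) = 2 × 3^2 × 11 × 23 × 31 = 141174.
Cycles for period 1426: 141174 / 1426 = 99.

99 cycles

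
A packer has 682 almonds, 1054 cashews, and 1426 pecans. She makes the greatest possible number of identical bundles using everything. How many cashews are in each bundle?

Number of bundles = gcd(682, 1054, 1426).
682 = 2 × 11 × 31
1054 = 2 × 17 × 31
1426 = 2 × 23 × 31
gcd(682, 1054, 1426) = 2 × 31 = 62.
cashews per bundle = 1054 / 62 = 17.

17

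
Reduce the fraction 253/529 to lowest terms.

253 = 11 × 23
529 = 23^2
gcd(253, 529) = 23.
Divide numerator and denominator by 23: 253/529 = 11/23.

11/23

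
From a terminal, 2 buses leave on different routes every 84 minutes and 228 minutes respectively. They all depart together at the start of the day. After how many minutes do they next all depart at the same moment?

1596 minutes

They coincide at every common multiple of the periods; the first is the LCM.
84 = 2^2 × 3 × 7
228 = 2^2 × 3 × 19
LCM(84, 228) = 2^2 × 3 × 7 × 19 = 1596.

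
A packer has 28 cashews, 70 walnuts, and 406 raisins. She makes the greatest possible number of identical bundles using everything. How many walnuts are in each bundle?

5

Number of bundles = gcd(28, 70, 406).
28 = 2^2 × 7
70 = 2 × 5 × 7
406 = 2 × 7 × 29
gcd(28, 70, 406) = 2 × 7 = 14.
walnuts per bundle = 70 / 14 = 5.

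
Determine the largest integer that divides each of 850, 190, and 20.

850 = 2 × 5^2 × 17
190 = 2 × 5 × 19
20 = 2^2 × 5
gcd(850, 190, 20) = 2 × 5 = 10.

10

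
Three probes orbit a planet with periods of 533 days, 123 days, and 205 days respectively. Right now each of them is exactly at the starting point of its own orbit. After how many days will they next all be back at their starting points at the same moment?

The first simultaneous occurrence is after LCM of the individual periods.
533 = 13 × 41
123 = 3 × 41
205 = 5 × 41
LCM(533, 123, 205) = 3 × 5 × 13 × 41 = 7995.

7995 days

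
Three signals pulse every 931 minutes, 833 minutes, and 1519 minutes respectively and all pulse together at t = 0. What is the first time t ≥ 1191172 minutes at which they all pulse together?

1471911 minutes

Joint pulses occur at multiples of LCM(931, 833, 1519).
931 = 7^2 × 19
833 = 7^2 × 17
1519 = 7^2 × 31
LCM(931, 833, 1519) = 7^2 × 17 × 19 × 31 = 490637.
Smallest multiple of 490637 that is ≥ 1191172: ⌈1191172/490637⌉ × 490637 = 3 × 490637 = 1471911.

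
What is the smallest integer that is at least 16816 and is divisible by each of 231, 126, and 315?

20790

The integer must be a common multiple of 231, 126, and 315, so a multiple of their LCM.
231 = 3 × 7 × 11
126 = 2 × 3^2 × 7
315 = 3^2 × 5 × 7
LCM(231, 126, 315) = 2 × 3^2 × 5 × 7 × 11 = 6930.
Smallest multiple of 6930 that is ≥ 16816: ⌈16816/6930⌉ × 6930 = 3 × 6930 = 20790.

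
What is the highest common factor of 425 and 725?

425 = 5^2 × 17
725 = 5^2 × 29
gcd(425, 725) = 5^2 = 25.

25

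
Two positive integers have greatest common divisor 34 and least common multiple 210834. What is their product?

For any two positive integers, gcd × lcm = product = 34 × 210834 = 7168356.

7168356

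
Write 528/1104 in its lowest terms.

528 = 2^4 × 3 × 11
1104 = 2^4 × 3 × 23
gcd(528, 1104) = 2^4 × 3 = 48.
Divide numerator and denominator by 48: 528/1104 = 11/23.

11/23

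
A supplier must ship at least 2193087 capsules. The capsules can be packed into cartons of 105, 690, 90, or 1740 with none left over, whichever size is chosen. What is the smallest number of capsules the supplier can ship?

The number of capsules must be a common multiple of 105, 690, 90, and 1740, so a multiple of their LCM.
105 = 3 × 5 × 7
690 = 2 × 3 × 5 × 23
90 = 2 × 3^2 × 5
1740 = 2^2 × 3 × 5 × 29
LCM(105, 690, 90, 1740) = 2^2 × 3^2 × 5 × 7 × 23 × 29 = 840420.
Smallest multiple of 840420 that is ≥ 2193087: ⌈2193087/840420⌉ × 840420 = 3 × 840420 = 2521260.

2521260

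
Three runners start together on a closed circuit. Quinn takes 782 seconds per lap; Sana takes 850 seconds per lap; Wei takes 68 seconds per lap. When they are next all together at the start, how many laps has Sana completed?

All finish a whole number of cycles simultaneously at t = LCM of the periods.
782 = 2 × 17 × 23
850 = 2 × 5^2 × 17
68 = 2^2 × 17
LCM(782, 850, 68) = 2^2 × 5^2 × 17 × 23 = 39100.
Laps for period 850: 39100 / 850 = 46.

46 laps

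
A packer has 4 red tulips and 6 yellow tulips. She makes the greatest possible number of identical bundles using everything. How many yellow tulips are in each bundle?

Number of bundles = gcd(4, 6).
4 = 2^2
6 = 2 × 3
gcd(4, 6) = 2.
yellow tulips per bundle = 6 / 2 = 3.

3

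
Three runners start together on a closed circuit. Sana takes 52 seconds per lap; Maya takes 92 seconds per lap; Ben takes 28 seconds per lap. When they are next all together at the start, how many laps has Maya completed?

91 laps

All finish a whole number of cycles simultaneously at t = LCM of the periods.
52 = 2^2 × 13
92 = 2^2 × 23
28 = 2^2 × 7
LCM(52, 92, 28) = 2^2 × 7 × 13 × 23 = 8372.
Laps for period 92: 8372 / 92 = 91.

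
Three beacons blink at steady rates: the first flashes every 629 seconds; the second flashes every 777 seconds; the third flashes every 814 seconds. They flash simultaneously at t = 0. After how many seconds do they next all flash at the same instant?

290598 seconds

We need the least common multiple of the intervals.
629 = 17 × 37
777 = 3 × 7 × 37
814 = 2 × 11 × 37
LCM(629, 777, 814) = 2 × 3 × 7 × 11 × 17 × 37 = 290598.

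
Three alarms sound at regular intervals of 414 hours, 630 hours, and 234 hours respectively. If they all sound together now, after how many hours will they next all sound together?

188370 hours

They coincide at every common multiple of the periods; the first is the LCM.
414 = 2 × 3^2 × 23
630 = 2 × 3^2 × 5 × 7
234 = 2 × 3^2 × 13
LCM(414, 630, 234) = 2 × 3^2 × 5 × 7 × 13 × 23 = 188370.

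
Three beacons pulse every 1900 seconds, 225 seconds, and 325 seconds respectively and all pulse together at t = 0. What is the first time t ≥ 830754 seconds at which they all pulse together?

889200 seconds

Joint pulses occur at multiples of LCM(1900, 225, 325).
1900 = 2^2 × 5^2 × 19
225 = 3^2 × 5^2
325 = 5^2 × 13
LCM(1900, 225, 325) = 2^2 × 3^2 × 5^2 × 13 × 19 = 222300.
Smallest multiple of 222300 that is ≥ 830754: ⌈830754/222300⌉ × 222300 = 4 × 222300 = 889200.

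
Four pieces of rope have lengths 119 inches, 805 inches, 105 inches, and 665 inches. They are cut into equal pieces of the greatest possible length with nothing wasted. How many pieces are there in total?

Piece length = gcd(119, 805, 105, 665).
119 = 7 × 17
805 = 5 × 7 × 23
105 = 3 × 5 × 7
665 = 5 × 7 × 19
gcd(119, 805, 105, 665) = 7.
Total pieces = 119/7 + 805/7 + 105/7 + 665/7 = 17 + 115 + 15 + 95 = 242.

242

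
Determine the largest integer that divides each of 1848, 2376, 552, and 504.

24

1848 = 2^3 × 3 × 7 × 11
2376 = 2^3 × 3^3 × 11
552 = 2^3 × 3 × 23
504 = 2^3 × 3^2 × 7
gcd(1848, 2376, 552, 504) = 2^3 × 3 = 24.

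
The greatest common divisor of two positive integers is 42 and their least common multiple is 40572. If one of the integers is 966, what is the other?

1764

For two integers, gcd × lcm = product, so the other is (42 × 40572) / 966 = 1704024 / 966 = 1764.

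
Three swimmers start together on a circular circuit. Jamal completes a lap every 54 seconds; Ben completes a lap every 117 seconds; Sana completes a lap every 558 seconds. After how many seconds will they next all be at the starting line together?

21762 seconds

They coincide at every common multiple of the periods; the first is the LCM.
54 = 2 × 3^3
117 = 3^2 × 13
558 = 2 × 3^2 × 31
LCM(54, 117, 558) = 2 × 3^3 × 13 × 31 = 21762.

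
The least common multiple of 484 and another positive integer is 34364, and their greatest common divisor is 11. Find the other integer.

gcd × lcm = product of the two integers, so the other integer is (11 × 34364) / 484 = 781.

781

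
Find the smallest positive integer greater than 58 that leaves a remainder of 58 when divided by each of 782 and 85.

N − 58 must be a common multiple of 782 and 85.
782 = 2 × 17 × 23
85 = 5 × 17
LCM(782, 85) = 2 × 5 × 17 × 23 = 3910.
Smallest N > 58 is LCM + 58 = 3910 + 58 = 3968.

3968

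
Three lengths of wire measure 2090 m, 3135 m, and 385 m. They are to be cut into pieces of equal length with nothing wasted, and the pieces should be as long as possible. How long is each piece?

The greatest length dividing all of 2090, 3135, and 385 is their gcd.
2090 = 2 × 5 × 11 × 19
3135 = 3 × 5 × 11 × 19
385 = 5 × 7 × 11
gcd(2090, 3135, 385) = 5 × 11 = 55.

55 m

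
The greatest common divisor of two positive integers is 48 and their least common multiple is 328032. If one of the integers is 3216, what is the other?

4896

For two integers, gcd × lcm = product, so the other is (48 × 328032) / 3216 = 15745536 / 3216 = 4896.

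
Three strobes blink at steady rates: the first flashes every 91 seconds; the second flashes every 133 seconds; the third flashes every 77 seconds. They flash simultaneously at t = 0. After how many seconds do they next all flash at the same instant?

The first simultaneous occurrence is after LCM of the individual periods.
91 = 7 × 13
133 = 7 × 19
77 = 7 × 11
LCM(91, 133, 77) = 7 × 11 × 13 × 19 = 19019.

19019 seconds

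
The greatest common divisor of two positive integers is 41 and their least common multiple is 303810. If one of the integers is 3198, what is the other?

For two integers, gcd × lcm = product, so the other is (41 × 303810) / 3198 = 12456210 / 3198 = 3895.

3895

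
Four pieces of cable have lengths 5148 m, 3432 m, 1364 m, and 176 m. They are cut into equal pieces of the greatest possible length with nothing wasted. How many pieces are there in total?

230

Piece length = gcd(5148, 3432, 1364, 176).
5148 = 2^2 × 3^2 × 11 × 13
3432 = 2^3 × 3 × 11 × 13
1364 = 2^2 × 11 × 31
176 = 2^4 × 11
gcd(5148, 3432, 1364, 176) = 2^2 × 11 = 44.
Total pieces = 5148/44 + 3432/44 + 1364/44 + 176/44 = 117 + 78 + 31 + 4 = 230.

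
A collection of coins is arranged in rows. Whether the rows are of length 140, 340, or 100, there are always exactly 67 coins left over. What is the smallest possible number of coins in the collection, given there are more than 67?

11967

N − 67 must be a common multiple of 140, 340, and 100.
140 = 2^2 × 5 × 7
340 = 2^2 × 5 × 17
100 = 2^2 × 5^2
LCM(140, 340, 100) = 2^2 × 5^2 × 7 × 17 = 11900.
Smallest N > 67 is LCM + 67 = 11900 + 67 = 11967.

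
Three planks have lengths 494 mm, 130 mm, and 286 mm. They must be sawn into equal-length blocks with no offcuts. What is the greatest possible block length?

This is the greatest common divisor of 494, 130, and 286.
494 = 2 × 13 × 19
130 = 2 × 5 × 13
286 = 2 × 11 × 13
gcd(494, 130, 286) = 2 × 13 = 26.

26 mm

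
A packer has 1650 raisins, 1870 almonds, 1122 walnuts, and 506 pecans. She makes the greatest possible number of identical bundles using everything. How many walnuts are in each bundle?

Number of bundles = gcd(1650, 1870, 1122, 506).
1650 = 2 × 3 × 5^2 × 11
1870 = 2 × 5 × 11 × 17
1122 = 2 × 3 × 11 × 17
506 = 2 × 11 × 23
gcd(1650, 1870, 1122, 506) = 2 × 11 = 22.
walnuts per bundle = 1122 / 22 = 51.

51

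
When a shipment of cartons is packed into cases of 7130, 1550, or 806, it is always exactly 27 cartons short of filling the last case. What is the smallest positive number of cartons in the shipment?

Being 27 short of a full case of size k means N ≡ −27 (mod k), i.e. N + 27 is a multiple of each size.
7130 = 2 × 5 × 23 × 31
1550 = 2 × 5^2 × 31
806 = 2 × 13 × 31
LCM(7130, 1550, 806) = 2 × 5^2 × 13 × 23 × 31 = 463450.
Smallest positive N is 463450 − 27 = 463423.

463423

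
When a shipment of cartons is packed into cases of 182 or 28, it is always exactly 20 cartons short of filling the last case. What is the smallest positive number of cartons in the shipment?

Being 20 short of a full case of size k means N ≡ −20 (mod k), i.e. N + 20 is a multiple of each size.
182 = 2 × 7 × 13
28 = 2^2 × 7
LCM(182, 28) = 2^2 × 7 × 13 = 364.
Smallest positive N is 364 − 20 = 344.

344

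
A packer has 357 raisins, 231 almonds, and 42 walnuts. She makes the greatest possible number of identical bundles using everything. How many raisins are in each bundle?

17

Number of bundles = gcd(357, 231, 42).
357 = 3 × 7 × 17
231 = 3 × 7 × 11
42 = 2 × 3 × 7
gcd(357, 231, 42) = 3 × 7 = 21.
raisins per bundle = 357 / 21 = 17.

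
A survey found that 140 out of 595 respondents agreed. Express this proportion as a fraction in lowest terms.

4/17

140 = 2^2 × 5 × 7
595 = 5 × 7 × 17
gcd(140, 595) = 5 × 7 = 35.
Divide numerator and denominator by 35: 140/595 = 4/17.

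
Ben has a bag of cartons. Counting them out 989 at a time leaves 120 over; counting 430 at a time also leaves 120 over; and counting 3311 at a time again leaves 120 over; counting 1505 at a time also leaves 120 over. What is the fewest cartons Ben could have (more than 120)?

761650

N − 120 must be a common multiple of 989, 430, 3311, and 1505.
989 = 23 × 43
430 = 2 × 5 × 43
3311 = 7 × 11 × 43
1505 = 5 × 7 × 43
LCM(989, 430, 3311, 1505) = 2 × 5 × 7 × 11 × 23 × 43 = 761530.
Smallest N > 120 is LCM + 120 = 761530 + 120 = 761650.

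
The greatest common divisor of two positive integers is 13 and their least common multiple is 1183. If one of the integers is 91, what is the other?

For two integers, gcd × lcm = product, so the other is (13 × 1183) / 91 = 15379 / 91 = 169.

169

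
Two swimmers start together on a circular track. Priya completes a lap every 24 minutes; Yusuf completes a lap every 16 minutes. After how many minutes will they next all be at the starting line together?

They coincide at every common multiple of the periods; the first is the LCM.
24 = 2^3 × 3
16 = 2^4
LCM(24, 16) = 2^4 × 3 = 48.

48 minutes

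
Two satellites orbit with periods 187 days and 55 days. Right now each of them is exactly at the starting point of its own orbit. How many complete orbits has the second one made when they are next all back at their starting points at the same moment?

All finish a whole number of cycles simultaneously at t = LCM of the periods.
187 = 11 × 17
55 = 5 × 11
LCM(187, 55) = 5 × 11 × 17 = 935.
Orbits for period 55: 935 / 55 = 17.

17 orbits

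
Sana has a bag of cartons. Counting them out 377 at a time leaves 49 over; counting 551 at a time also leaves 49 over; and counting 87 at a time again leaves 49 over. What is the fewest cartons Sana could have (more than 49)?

21538

N − 49 must be a common multiple of 377, 551, and 87.
377 = 13 × 29
551 = 19 × 29
87 = 3 × 29
LCM(377, 551, 87) = 3 × 13 × 19 × 29 = 21489.
Smallest N > 49 is LCM + 49 = 21489 + 49 = 21538.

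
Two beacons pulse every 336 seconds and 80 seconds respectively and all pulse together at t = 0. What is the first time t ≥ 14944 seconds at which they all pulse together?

Joint pulses occur at multiples of LCM(336, 80).
336 = 2^4 × 3 × 7
80 = 2^4 × 5
LCM(336, 80) = 2^4 × 3 × 5 × 7 = 1680.
Smallest multiple of 1680 that is ≥ 14944: ⌈14944/1680⌉ × 1680 = 9 × 1680 = 15120.

15120 seconds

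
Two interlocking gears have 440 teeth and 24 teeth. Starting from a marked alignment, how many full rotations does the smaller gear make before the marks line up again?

55 rotations

The first common completion time is the LCM of the periods.
440 = 2^3 × 5 × 11
24 = 2^3 × 3
LCM(440, 24) = 2^3 × 3 × 5 × 11 = 1320.
Rotations for period 24: 1320 / 24 = 55.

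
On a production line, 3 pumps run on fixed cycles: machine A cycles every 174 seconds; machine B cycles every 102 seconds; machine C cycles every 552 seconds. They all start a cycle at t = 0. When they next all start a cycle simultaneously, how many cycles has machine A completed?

1564 cycles

They are all back at their starting positions together after one LCM of the periods.
174 = 2 × 3 × 29
102 = 2 × 3 × 17
552 = 2^3 × 3 × 23
LCM(174, 102, 552) = 2^3 × 3 × 17 × 23 × 29 = 272136.
Cycles for period 174: 272136 / 174 = 1564.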